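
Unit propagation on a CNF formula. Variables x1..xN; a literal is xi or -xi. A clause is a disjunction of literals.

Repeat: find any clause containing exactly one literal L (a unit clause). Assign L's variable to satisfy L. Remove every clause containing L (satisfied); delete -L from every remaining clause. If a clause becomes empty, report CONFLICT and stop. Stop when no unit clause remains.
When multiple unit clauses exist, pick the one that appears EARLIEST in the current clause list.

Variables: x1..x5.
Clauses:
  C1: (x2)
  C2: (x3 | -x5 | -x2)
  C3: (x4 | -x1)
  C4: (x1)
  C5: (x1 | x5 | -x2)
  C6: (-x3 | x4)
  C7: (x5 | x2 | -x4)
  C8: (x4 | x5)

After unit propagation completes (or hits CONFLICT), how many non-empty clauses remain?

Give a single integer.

Answer: 1

Derivation:
unit clause [2] forces x2=T; simplify:
  drop -2 from [3, -5, -2] -> [3, -5]
  drop -2 from [1, 5, -2] -> [1, 5]
  satisfied 2 clause(s); 6 remain; assigned so far: [2]
unit clause [1] forces x1=T; simplify:
  drop -1 from [4, -1] -> [4]
  satisfied 2 clause(s); 4 remain; assigned so far: [1, 2]
unit clause [4] forces x4=T; simplify:
  satisfied 3 clause(s); 1 remain; assigned so far: [1, 2, 4]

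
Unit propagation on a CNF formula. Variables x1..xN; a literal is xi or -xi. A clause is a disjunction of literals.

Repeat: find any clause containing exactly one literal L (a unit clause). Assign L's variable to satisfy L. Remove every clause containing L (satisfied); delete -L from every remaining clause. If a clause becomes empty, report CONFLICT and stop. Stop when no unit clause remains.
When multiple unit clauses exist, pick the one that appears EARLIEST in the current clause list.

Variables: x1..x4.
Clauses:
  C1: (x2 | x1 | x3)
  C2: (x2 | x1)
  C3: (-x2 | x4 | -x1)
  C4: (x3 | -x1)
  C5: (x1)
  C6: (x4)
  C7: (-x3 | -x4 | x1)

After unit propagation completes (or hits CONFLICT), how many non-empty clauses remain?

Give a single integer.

unit clause [1] forces x1=T; simplify:
  drop -1 from [-2, 4, -1] -> [-2, 4]
  drop -1 from [3, -1] -> [3]
  satisfied 4 clause(s); 3 remain; assigned so far: [1]
unit clause [3] forces x3=T; simplify:
  satisfied 1 clause(s); 2 remain; assigned so far: [1, 3]
unit clause [4] forces x4=T; simplify:
  satisfied 2 clause(s); 0 remain; assigned so far: [1, 3, 4]

Answer: 0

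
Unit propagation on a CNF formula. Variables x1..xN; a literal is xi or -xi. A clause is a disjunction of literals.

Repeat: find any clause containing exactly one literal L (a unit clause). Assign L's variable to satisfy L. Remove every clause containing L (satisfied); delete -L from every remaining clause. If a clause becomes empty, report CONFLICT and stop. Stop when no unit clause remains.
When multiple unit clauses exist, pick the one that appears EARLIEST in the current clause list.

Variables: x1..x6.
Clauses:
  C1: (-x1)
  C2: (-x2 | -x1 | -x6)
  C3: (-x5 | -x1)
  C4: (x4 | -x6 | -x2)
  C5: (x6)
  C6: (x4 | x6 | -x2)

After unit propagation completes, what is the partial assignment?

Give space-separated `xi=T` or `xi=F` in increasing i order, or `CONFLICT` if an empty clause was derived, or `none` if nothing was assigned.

Answer: x1=F x6=T

Derivation:
unit clause [-1] forces x1=F; simplify:
  satisfied 3 clause(s); 3 remain; assigned so far: [1]
unit clause [6] forces x6=T; simplify:
  drop -6 from [4, -6, -2] -> [4, -2]
  satisfied 2 clause(s); 1 remain; assigned so far: [1, 6]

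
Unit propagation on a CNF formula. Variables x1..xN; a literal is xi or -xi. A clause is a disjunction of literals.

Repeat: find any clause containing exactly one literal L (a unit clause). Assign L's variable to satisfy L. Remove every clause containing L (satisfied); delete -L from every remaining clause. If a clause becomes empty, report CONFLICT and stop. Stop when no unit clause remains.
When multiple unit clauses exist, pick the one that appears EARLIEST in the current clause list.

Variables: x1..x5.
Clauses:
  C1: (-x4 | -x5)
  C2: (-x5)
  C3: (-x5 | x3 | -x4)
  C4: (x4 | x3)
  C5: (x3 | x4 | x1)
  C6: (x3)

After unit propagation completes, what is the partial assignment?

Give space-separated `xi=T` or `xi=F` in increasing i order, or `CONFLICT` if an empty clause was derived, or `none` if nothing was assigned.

unit clause [-5] forces x5=F; simplify:
  satisfied 3 clause(s); 3 remain; assigned so far: [5]
unit clause [3] forces x3=T; simplify:
  satisfied 3 clause(s); 0 remain; assigned so far: [3, 5]

Answer: x3=T x5=F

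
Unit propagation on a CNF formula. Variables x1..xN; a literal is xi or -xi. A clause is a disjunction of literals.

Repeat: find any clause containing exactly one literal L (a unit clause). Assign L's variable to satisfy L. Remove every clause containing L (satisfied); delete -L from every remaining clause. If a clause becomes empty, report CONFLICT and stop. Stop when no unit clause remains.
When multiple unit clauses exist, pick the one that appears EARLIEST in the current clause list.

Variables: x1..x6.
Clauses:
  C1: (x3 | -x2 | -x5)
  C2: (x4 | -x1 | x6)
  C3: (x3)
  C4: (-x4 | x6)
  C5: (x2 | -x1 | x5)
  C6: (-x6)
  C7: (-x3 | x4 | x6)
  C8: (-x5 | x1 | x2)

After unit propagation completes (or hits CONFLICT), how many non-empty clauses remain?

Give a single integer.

Answer: 3

Derivation:
unit clause [3] forces x3=T; simplify:
  drop -3 from [-3, 4, 6] -> [4, 6]
  satisfied 2 clause(s); 6 remain; assigned so far: [3]
unit clause [-6] forces x6=F; simplify:
  drop 6 from [4, -1, 6] -> [4, -1]
  drop 6 from [-4, 6] -> [-4]
  drop 6 from [4, 6] -> [4]
  satisfied 1 clause(s); 5 remain; assigned so far: [3, 6]
unit clause [-4] forces x4=F; simplify:
  drop 4 from [4, -1] -> [-1]
  drop 4 from [4] -> [] (empty!)
  satisfied 1 clause(s); 4 remain; assigned so far: [3, 4, 6]
CONFLICT (empty clause)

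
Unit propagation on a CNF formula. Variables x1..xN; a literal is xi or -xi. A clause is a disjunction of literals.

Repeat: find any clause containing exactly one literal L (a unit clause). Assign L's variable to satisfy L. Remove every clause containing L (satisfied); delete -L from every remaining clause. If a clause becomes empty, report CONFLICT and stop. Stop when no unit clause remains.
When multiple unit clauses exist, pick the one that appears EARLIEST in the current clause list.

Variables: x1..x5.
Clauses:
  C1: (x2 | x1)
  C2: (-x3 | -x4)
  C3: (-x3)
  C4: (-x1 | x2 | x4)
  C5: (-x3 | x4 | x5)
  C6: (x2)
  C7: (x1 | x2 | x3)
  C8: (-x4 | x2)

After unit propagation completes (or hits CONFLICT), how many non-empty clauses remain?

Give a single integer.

unit clause [-3] forces x3=F; simplify:
  drop 3 from [1, 2, 3] -> [1, 2]
  satisfied 3 clause(s); 5 remain; assigned so far: [3]
unit clause [2] forces x2=T; simplify:
  satisfied 5 clause(s); 0 remain; assigned so far: [2, 3]

Answer: 0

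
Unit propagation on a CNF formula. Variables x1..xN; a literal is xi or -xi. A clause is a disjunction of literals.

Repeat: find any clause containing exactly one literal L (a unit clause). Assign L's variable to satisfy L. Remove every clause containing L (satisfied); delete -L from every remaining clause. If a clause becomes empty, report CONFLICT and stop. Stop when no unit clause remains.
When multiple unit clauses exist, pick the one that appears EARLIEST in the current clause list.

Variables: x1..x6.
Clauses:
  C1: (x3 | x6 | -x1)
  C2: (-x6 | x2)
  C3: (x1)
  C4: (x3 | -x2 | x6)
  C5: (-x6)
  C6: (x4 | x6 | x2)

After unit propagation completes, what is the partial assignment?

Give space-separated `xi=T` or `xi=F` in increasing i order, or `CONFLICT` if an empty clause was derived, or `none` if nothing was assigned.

unit clause [1] forces x1=T; simplify:
  drop -1 from [3, 6, -1] -> [3, 6]
  satisfied 1 clause(s); 5 remain; assigned so far: [1]
unit clause [-6] forces x6=F; simplify:
  drop 6 from [3, 6] -> [3]
  drop 6 from [3, -2, 6] -> [3, -2]
  drop 6 from [4, 6, 2] -> [4, 2]
  satisfied 2 clause(s); 3 remain; assigned so far: [1, 6]
unit clause [3] forces x3=T; simplify:
  satisfied 2 clause(s); 1 remain; assigned so far: [1, 3, 6]

Answer: x1=T x3=T x6=F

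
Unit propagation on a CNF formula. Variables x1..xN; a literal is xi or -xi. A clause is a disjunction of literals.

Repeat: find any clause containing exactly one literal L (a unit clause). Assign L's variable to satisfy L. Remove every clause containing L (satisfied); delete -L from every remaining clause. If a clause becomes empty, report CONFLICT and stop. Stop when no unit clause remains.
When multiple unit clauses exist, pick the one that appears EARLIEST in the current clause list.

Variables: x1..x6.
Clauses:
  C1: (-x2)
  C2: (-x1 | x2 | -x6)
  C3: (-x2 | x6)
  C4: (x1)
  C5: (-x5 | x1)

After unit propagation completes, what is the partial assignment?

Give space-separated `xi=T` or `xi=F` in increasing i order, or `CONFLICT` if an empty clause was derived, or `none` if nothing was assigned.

Answer: x1=T x2=F x6=F

Derivation:
unit clause [-2] forces x2=F; simplify:
  drop 2 from [-1, 2, -6] -> [-1, -6]
  satisfied 2 clause(s); 3 remain; assigned so far: [2]
unit clause [1] forces x1=T; simplify:
  drop -1 from [-1, -6] -> [-6]
  satisfied 2 clause(s); 1 remain; assigned so far: [1, 2]
unit clause [-6] forces x6=F; simplify:
  satisfied 1 clause(s); 0 remain; assigned so far: [1, 2, 6]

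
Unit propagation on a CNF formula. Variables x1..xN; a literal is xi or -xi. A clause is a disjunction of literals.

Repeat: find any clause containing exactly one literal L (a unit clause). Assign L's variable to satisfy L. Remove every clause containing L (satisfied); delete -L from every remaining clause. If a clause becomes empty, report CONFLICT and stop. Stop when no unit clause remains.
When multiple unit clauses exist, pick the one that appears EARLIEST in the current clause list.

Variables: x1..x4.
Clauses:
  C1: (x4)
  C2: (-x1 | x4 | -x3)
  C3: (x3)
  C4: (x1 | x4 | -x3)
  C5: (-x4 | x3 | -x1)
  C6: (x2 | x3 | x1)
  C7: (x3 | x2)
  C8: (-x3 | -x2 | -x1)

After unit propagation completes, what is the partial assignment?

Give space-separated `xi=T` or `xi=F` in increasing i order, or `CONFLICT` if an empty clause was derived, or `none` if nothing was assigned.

Answer: x3=T x4=T

Derivation:
unit clause [4] forces x4=T; simplify:
  drop -4 from [-4, 3, -1] -> [3, -1]
  satisfied 3 clause(s); 5 remain; assigned so far: [4]
unit clause [3] forces x3=T; simplify:
  drop -3 from [-3, -2, -1] -> [-2, -1]
  satisfied 4 clause(s); 1 remain; assigned so far: [3, 4]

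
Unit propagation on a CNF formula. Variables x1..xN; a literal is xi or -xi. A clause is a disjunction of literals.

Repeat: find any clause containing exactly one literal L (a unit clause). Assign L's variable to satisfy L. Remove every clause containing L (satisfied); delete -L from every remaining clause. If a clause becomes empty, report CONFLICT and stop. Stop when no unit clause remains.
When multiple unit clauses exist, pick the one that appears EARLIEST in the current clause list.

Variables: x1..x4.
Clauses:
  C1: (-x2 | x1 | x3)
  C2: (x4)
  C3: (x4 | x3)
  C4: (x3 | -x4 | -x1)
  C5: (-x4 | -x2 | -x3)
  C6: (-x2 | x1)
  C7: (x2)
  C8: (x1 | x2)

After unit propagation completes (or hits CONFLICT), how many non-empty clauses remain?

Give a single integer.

Answer: 0

Derivation:
unit clause [4] forces x4=T; simplify:
  drop -4 from [3, -4, -1] -> [3, -1]
  drop -4 from [-4, -2, -3] -> [-2, -3]
  satisfied 2 clause(s); 6 remain; assigned so far: [4]
unit clause [2] forces x2=T; simplify:
  drop -2 from [-2, 1, 3] -> [1, 3]
  drop -2 from [-2, -3] -> [-3]
  drop -2 from [-2, 1] -> [1]
  satisfied 2 clause(s); 4 remain; assigned so far: [2, 4]
unit clause [-3] forces x3=F; simplify:
  drop 3 from [1, 3] -> [1]
  drop 3 from [3, -1] -> [-1]
  satisfied 1 clause(s); 3 remain; assigned so far: [2, 3, 4]
unit clause [1] forces x1=T; simplify:
  drop -1 from [-1] -> [] (empty!)
  satisfied 2 clause(s); 1 remain; assigned so far: [1, 2, 3, 4]
CONFLICT (empty clause)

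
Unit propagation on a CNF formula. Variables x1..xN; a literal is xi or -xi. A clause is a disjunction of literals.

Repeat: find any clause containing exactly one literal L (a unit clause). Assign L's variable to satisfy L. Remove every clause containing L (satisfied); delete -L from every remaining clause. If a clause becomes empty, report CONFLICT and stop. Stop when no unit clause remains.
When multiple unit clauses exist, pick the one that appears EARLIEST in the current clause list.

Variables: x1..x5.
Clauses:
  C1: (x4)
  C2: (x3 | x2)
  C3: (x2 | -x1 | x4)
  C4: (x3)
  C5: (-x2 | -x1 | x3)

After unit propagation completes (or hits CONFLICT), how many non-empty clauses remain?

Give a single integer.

unit clause [4] forces x4=T; simplify:
  satisfied 2 clause(s); 3 remain; assigned so far: [4]
unit clause [3] forces x3=T; simplify:
  satisfied 3 clause(s); 0 remain; assigned so far: [3, 4]

Answer: 0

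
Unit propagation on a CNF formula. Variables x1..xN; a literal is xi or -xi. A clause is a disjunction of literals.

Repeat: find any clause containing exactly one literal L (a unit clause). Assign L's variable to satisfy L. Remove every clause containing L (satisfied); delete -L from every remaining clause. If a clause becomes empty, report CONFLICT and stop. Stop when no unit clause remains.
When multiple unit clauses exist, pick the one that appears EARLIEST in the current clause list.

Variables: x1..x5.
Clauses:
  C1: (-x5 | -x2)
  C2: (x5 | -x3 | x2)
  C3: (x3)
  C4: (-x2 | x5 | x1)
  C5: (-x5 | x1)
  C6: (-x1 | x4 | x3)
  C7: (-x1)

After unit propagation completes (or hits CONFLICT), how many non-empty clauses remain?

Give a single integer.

Answer: 0

Derivation:
unit clause [3] forces x3=T; simplify:
  drop -3 from [5, -3, 2] -> [5, 2]
  satisfied 2 clause(s); 5 remain; assigned so far: [3]
unit clause [-1] forces x1=F; simplify:
  drop 1 from [-2, 5, 1] -> [-2, 5]
  drop 1 from [-5, 1] -> [-5]
  satisfied 1 clause(s); 4 remain; assigned so far: [1, 3]
unit clause [-5] forces x5=F; simplify:
  drop 5 from [5, 2] -> [2]
  drop 5 from [-2, 5] -> [-2]
  satisfied 2 clause(s); 2 remain; assigned so far: [1, 3, 5]
unit clause [2] forces x2=T; simplify:
  drop -2 from [-2] -> [] (empty!)
  satisfied 1 clause(s); 1 remain; assigned so far: [1, 2, 3, 5]
CONFLICT (empty clause)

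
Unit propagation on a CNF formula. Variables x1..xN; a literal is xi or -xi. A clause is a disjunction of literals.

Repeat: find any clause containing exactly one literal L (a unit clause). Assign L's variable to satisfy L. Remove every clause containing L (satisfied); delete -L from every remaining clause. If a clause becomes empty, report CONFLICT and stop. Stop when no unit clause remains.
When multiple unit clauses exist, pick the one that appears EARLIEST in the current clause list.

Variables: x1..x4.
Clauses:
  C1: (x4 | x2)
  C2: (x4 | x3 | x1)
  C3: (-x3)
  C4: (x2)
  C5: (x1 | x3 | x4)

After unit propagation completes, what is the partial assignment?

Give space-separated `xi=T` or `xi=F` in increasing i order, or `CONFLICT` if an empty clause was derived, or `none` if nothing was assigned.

unit clause [-3] forces x3=F; simplify:
  drop 3 from [4, 3, 1] -> [4, 1]
  drop 3 from [1, 3, 4] -> [1, 4]
  satisfied 1 clause(s); 4 remain; assigned so far: [3]
unit clause [2] forces x2=T; simplify:
  satisfied 2 clause(s); 2 remain; assigned so far: [2, 3]

Answer: x2=T x3=F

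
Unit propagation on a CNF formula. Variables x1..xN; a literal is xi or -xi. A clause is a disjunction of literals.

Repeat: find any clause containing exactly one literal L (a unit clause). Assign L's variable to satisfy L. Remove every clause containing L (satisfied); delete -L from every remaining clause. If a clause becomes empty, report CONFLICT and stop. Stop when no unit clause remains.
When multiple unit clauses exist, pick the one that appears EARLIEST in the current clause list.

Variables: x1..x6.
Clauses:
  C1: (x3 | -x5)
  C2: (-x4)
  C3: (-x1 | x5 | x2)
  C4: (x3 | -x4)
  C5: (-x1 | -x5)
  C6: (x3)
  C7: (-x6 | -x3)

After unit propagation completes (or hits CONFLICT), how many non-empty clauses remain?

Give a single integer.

Answer: 2

Derivation:
unit clause [-4] forces x4=F; simplify:
  satisfied 2 clause(s); 5 remain; assigned so far: [4]
unit clause [3] forces x3=T; simplify:
  drop -3 from [-6, -3] -> [-6]
  satisfied 2 clause(s); 3 remain; assigned so far: [3, 4]
unit clause [-6] forces x6=F; simplify:
  satisfied 1 clause(s); 2 remain; assigned so far: [3, 4, 6]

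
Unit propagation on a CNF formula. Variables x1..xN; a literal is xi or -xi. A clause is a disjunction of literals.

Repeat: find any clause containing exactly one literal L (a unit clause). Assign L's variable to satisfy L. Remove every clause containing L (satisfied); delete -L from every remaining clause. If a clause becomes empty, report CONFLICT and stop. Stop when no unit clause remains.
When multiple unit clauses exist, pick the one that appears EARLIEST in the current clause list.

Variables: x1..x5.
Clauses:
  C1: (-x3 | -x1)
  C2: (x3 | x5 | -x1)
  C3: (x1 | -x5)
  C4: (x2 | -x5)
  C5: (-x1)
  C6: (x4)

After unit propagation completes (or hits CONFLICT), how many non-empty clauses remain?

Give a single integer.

Answer: 0

Derivation:
unit clause [-1] forces x1=F; simplify:
  drop 1 from [1, -5] -> [-5]
  satisfied 3 clause(s); 3 remain; assigned so far: [1]
unit clause [-5] forces x5=F; simplify:
  satisfied 2 clause(s); 1 remain; assigned so far: [1, 5]
unit clause [4] forces x4=T; simplify:
  satisfied 1 clause(s); 0 remain; assigned so far: [1, 4, 5]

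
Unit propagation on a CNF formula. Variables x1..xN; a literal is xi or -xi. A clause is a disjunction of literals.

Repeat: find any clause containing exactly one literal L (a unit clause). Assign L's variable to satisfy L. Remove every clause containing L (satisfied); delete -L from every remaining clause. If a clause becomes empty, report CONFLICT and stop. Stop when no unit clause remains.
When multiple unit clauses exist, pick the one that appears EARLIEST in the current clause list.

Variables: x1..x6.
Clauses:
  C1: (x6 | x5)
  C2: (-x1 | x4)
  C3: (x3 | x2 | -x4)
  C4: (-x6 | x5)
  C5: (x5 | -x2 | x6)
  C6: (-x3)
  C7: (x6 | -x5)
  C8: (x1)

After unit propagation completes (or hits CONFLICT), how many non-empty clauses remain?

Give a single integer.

Answer: 4

Derivation:
unit clause [-3] forces x3=F; simplify:
  drop 3 from [3, 2, -4] -> [2, -4]
  satisfied 1 clause(s); 7 remain; assigned so far: [3]
unit clause [1] forces x1=T; simplify:
  drop -1 from [-1, 4] -> [4]
  satisfied 1 clause(s); 6 remain; assigned so far: [1, 3]
unit clause [4] forces x4=T; simplify:
  drop -4 from [2, -4] -> [2]
  satisfied 1 clause(s); 5 remain; assigned so far: [1, 3, 4]
unit clause [2] forces x2=T; simplify:
  drop -2 from [5, -2, 6] -> [5, 6]
  satisfied 1 clause(s); 4 remain; assigned so far: [1, 2, 3, 4]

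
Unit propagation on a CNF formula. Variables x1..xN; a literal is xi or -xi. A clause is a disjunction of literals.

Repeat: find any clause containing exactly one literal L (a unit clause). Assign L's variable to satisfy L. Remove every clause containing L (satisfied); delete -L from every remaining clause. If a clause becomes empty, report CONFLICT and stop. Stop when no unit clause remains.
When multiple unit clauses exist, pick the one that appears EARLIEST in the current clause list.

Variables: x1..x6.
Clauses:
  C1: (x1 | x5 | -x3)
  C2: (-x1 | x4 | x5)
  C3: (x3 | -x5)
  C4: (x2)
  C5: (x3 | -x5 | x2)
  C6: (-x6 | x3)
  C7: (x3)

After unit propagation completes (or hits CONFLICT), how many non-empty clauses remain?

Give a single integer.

Answer: 2

Derivation:
unit clause [2] forces x2=T; simplify:
  satisfied 2 clause(s); 5 remain; assigned so far: [2]
unit clause [3] forces x3=T; simplify:
  drop -3 from [1, 5, -3] -> [1, 5]
  satisfied 3 clause(s); 2 remain; assigned so far: [2, 3]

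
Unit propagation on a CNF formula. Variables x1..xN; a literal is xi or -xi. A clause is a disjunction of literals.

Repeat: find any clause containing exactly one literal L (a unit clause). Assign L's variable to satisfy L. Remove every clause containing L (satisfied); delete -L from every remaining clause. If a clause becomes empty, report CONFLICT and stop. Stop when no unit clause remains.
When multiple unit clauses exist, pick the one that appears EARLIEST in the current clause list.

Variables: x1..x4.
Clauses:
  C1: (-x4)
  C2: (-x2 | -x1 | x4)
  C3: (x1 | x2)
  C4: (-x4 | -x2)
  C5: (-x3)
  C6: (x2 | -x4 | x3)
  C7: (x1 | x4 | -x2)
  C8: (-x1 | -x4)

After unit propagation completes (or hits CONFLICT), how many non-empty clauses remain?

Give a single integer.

unit clause [-4] forces x4=F; simplify:
  drop 4 from [-2, -1, 4] -> [-2, -1]
  drop 4 from [1, 4, -2] -> [1, -2]
  satisfied 4 clause(s); 4 remain; assigned so far: [4]
unit clause [-3] forces x3=F; simplify:
  satisfied 1 clause(s); 3 remain; assigned so far: [3, 4]

Answer: 3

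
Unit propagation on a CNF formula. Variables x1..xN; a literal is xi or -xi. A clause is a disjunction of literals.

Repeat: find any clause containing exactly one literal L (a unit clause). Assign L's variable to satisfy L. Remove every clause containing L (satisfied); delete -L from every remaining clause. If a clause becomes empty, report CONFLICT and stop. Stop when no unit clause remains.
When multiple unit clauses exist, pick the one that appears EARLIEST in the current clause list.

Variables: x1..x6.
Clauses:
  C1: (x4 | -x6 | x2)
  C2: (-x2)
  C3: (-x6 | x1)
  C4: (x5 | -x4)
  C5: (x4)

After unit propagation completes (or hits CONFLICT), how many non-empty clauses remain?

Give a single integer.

unit clause [-2] forces x2=F; simplify:
  drop 2 from [4, -6, 2] -> [4, -6]
  satisfied 1 clause(s); 4 remain; assigned so far: [2]
unit clause [4] forces x4=T; simplify:
  drop -4 from [5, -4] -> [5]
  satisfied 2 clause(s); 2 remain; assigned so far: [2, 4]
unit clause [5] forces x5=T; simplify:
  satisfied 1 clause(s); 1 remain; assigned so far: [2, 4, 5]

Answer: 1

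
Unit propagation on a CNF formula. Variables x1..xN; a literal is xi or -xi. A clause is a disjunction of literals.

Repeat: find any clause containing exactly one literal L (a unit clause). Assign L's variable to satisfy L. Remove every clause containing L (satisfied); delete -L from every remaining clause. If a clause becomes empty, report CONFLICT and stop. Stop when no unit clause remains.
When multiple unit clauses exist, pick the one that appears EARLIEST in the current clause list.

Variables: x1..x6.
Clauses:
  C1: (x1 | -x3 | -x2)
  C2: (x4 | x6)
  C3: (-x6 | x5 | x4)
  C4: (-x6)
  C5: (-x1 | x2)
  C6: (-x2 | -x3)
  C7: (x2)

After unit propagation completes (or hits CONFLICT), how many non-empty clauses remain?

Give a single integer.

unit clause [-6] forces x6=F; simplify:
  drop 6 from [4, 6] -> [4]
  satisfied 2 clause(s); 5 remain; assigned so far: [6]
unit clause [4] forces x4=T; simplify:
  satisfied 1 clause(s); 4 remain; assigned so far: [4, 6]
unit clause [2] forces x2=T; simplify:
  drop -2 from [1, -3, -2] -> [1, -3]
  drop -2 from [-2, -3] -> [-3]
  satisfied 2 clause(s); 2 remain; assigned so far: [2, 4, 6]
unit clause [-3] forces x3=F; simplify:
  satisfied 2 clause(s); 0 remain; assigned so far: [2, 3, 4, 6]

Answer: 0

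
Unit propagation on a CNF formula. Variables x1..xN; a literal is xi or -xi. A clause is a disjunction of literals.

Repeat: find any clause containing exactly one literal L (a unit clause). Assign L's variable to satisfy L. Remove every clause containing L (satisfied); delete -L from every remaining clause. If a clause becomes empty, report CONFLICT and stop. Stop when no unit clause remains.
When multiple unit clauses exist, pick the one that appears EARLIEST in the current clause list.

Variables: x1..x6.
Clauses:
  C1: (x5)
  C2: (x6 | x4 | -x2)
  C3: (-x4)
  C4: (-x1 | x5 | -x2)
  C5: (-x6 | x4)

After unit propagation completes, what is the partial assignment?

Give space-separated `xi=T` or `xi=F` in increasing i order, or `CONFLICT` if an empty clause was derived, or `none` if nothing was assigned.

unit clause [5] forces x5=T; simplify:
  satisfied 2 clause(s); 3 remain; assigned so far: [5]
unit clause [-4] forces x4=F; simplify:
  drop 4 from [6, 4, -2] -> [6, -2]
  drop 4 from [-6, 4] -> [-6]
  satisfied 1 clause(s); 2 remain; assigned so far: [4, 5]
unit clause [-6] forces x6=F; simplify:
  drop 6 from [6, -2] -> [-2]
  satisfied 1 clause(s); 1 remain; assigned so far: [4, 5, 6]
unit clause [-2] forces x2=F; simplify:
  satisfied 1 clause(s); 0 remain; assigned so far: [2, 4, 5, 6]

Answer: x2=F x4=F x5=T x6=F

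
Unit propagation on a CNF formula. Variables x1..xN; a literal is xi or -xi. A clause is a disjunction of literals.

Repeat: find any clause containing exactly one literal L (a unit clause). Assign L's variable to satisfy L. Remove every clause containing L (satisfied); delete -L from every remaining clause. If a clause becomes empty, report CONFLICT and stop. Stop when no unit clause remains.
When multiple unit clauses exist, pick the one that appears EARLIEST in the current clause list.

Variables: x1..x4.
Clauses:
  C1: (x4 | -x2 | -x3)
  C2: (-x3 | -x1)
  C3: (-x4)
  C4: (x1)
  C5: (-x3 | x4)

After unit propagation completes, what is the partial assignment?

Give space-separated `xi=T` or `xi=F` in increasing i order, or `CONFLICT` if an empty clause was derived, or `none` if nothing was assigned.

Answer: x1=T x3=F x4=F

Derivation:
unit clause [-4] forces x4=F; simplify:
  drop 4 from [4, -2, -3] -> [-2, -3]
  drop 4 from [-3, 4] -> [-3]
  satisfied 1 clause(s); 4 remain; assigned so far: [4]
unit clause [1] forces x1=T; simplify:
  drop -1 from [-3, -1] -> [-3]
  satisfied 1 clause(s); 3 remain; assigned so far: [1, 4]
unit clause [-3] forces x3=F; simplify:
  satisfied 3 clause(s); 0 remain; assigned so far: [1, 3, 4]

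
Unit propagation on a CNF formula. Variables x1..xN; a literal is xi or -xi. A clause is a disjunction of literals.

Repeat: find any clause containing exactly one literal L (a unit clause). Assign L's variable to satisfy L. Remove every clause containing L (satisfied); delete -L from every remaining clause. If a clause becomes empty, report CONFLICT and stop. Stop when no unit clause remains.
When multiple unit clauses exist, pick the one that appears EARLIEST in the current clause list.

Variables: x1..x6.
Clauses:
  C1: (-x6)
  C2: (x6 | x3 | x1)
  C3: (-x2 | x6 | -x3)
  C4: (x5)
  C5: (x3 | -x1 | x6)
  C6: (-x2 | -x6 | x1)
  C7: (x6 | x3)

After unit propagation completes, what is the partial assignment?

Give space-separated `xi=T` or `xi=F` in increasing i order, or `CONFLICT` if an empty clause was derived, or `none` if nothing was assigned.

unit clause [-6] forces x6=F; simplify:
  drop 6 from [6, 3, 1] -> [3, 1]
  drop 6 from [-2, 6, -3] -> [-2, -3]
  drop 6 from [3, -1, 6] -> [3, -1]
  drop 6 from [6, 3] -> [3]
  satisfied 2 clause(s); 5 remain; assigned so far: [6]
unit clause [5] forces x5=T; simplify:
  satisfied 1 clause(s); 4 remain; assigned so far: [5, 6]
unit clause [3] forces x3=T; simplify:
  drop -3 from [-2, -3] -> [-2]
  satisfied 3 clause(s); 1 remain; assigned so far: [3, 5, 6]
unit clause [-2] forces x2=F; simplify:
  satisfied 1 clause(s); 0 remain; assigned so far: [2, 3, 5, 6]

Answer: x2=F x3=T x5=T x6=F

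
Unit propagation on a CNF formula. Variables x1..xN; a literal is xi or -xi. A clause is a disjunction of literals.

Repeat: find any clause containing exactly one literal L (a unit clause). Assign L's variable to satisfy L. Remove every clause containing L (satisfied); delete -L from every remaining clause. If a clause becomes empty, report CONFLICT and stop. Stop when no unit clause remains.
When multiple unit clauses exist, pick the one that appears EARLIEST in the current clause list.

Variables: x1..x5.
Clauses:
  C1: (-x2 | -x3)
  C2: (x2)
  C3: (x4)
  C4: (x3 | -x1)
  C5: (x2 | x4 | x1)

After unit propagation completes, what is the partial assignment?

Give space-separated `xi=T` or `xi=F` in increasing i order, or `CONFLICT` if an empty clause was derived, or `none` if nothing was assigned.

unit clause [2] forces x2=T; simplify:
  drop -2 from [-2, -3] -> [-3]
  satisfied 2 clause(s); 3 remain; assigned so far: [2]
unit clause [-3] forces x3=F; simplify:
  drop 3 from [3, -1] -> [-1]
  satisfied 1 clause(s); 2 remain; assigned so far: [2, 3]
unit clause [4] forces x4=T; simplify:
  satisfied 1 clause(s); 1 remain; assigned so far: [2, 3, 4]
unit clause [-1] forces x1=F; simplify:
  satisfied 1 clause(s); 0 remain; assigned so far: [1, 2, 3, 4]

Answer: x1=F x2=T x3=F x4=T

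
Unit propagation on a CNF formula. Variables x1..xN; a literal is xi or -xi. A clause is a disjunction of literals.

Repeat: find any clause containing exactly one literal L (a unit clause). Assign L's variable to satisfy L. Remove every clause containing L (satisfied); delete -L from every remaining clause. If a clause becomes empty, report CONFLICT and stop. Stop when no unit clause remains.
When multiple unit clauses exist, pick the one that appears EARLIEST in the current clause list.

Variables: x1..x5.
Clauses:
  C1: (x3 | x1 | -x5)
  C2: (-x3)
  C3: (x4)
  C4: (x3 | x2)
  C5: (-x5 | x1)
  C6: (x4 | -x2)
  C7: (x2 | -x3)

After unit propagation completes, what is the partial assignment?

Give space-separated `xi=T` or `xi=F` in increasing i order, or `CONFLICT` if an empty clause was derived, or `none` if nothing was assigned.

Answer: x2=T x3=F x4=T

Derivation:
unit clause [-3] forces x3=F; simplify:
  drop 3 from [3, 1, -5] -> [1, -5]
  drop 3 from [3, 2] -> [2]
  satisfied 2 clause(s); 5 remain; assigned so far: [3]
unit clause [4] forces x4=T; simplify:
  satisfied 2 clause(s); 3 remain; assigned so far: [3, 4]
unit clause [2] forces x2=T; simplify:
  satisfied 1 clause(s); 2 remain; assigned so far: [2, 3, 4]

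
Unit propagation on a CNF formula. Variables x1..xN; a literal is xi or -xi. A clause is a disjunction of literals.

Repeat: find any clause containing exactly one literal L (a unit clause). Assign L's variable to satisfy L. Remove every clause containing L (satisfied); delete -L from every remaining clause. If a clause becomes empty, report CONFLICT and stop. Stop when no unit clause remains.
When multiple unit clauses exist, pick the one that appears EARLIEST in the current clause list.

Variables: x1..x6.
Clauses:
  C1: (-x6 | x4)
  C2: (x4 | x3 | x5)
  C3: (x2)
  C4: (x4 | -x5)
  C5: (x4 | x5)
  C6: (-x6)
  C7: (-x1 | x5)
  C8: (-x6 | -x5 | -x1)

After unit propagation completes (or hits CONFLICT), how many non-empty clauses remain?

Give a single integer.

Answer: 4

Derivation:
unit clause [2] forces x2=T; simplify:
  satisfied 1 clause(s); 7 remain; assigned so far: [2]
unit clause [-6] forces x6=F; simplify:
  satisfied 3 clause(s); 4 remain; assigned so far: [2, 6]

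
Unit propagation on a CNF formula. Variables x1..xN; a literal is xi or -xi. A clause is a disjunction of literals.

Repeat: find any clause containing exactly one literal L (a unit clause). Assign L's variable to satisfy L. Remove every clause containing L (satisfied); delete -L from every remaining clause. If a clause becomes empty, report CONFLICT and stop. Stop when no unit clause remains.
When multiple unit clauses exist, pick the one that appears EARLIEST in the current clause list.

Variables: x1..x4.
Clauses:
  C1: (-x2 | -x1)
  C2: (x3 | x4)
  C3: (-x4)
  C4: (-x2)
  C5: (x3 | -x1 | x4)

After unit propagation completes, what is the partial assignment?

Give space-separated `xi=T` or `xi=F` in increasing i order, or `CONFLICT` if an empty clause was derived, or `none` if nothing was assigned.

unit clause [-4] forces x4=F; simplify:
  drop 4 from [3, 4] -> [3]
  drop 4 from [3, -1, 4] -> [3, -1]
  satisfied 1 clause(s); 4 remain; assigned so far: [4]
unit clause [3] forces x3=T; simplify:
  satisfied 2 clause(s); 2 remain; assigned so far: [3, 4]
unit clause [-2] forces x2=F; simplify:
  satisfied 2 clause(s); 0 remain; assigned so far: [2, 3, 4]

Answer: x2=F x3=T x4=F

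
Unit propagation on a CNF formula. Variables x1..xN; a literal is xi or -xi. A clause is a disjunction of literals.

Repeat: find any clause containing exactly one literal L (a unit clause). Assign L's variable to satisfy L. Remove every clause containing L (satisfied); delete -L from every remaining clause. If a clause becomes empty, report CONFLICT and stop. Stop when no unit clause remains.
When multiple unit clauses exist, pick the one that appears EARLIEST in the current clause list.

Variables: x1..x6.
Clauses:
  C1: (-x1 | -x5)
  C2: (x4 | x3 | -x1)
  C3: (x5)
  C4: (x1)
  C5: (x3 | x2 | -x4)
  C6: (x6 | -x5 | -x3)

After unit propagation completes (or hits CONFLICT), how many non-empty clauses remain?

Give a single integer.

unit clause [5] forces x5=T; simplify:
  drop -5 from [-1, -5] -> [-1]
  drop -5 from [6, -5, -3] -> [6, -3]
  satisfied 1 clause(s); 5 remain; assigned so far: [5]
unit clause [-1] forces x1=F; simplify:
  drop 1 from [1] -> [] (empty!)
  satisfied 2 clause(s); 3 remain; assigned so far: [1, 5]
CONFLICT (empty clause)

Answer: 2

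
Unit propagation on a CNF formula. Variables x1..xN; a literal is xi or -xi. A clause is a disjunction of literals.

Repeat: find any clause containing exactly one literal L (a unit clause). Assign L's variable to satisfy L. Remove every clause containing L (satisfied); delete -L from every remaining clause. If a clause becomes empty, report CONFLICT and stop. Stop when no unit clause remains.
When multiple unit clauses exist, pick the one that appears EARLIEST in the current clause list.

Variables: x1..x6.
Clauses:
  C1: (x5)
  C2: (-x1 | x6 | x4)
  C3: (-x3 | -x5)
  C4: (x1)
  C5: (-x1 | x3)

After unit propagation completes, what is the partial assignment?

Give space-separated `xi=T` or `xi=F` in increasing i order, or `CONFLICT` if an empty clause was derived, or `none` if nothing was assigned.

unit clause [5] forces x5=T; simplify:
  drop -5 from [-3, -5] -> [-3]
  satisfied 1 clause(s); 4 remain; assigned so far: [5]
unit clause [-3] forces x3=F; simplify:
  drop 3 from [-1, 3] -> [-1]
  satisfied 1 clause(s); 3 remain; assigned so far: [3, 5]
unit clause [1] forces x1=T; simplify:
  drop -1 from [-1, 6, 4] -> [6, 4]
  drop -1 from [-1] -> [] (empty!)
  satisfied 1 clause(s); 2 remain; assigned so far: [1, 3, 5]
CONFLICT (empty clause)

Answer: CONFLICT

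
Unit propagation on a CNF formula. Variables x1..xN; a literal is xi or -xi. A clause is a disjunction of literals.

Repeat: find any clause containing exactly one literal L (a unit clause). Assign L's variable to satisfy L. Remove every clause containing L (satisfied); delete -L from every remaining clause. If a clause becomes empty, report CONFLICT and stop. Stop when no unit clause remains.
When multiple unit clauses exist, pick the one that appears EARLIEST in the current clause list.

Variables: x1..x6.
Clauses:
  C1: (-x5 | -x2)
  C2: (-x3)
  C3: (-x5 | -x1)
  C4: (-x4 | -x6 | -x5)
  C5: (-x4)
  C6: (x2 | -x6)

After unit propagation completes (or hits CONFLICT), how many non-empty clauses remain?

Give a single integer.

unit clause [-3] forces x3=F; simplify:
  satisfied 1 clause(s); 5 remain; assigned so far: [3]
unit clause [-4] forces x4=F; simplify:
  satisfied 2 clause(s); 3 remain; assigned so far: [3, 4]

Answer: 3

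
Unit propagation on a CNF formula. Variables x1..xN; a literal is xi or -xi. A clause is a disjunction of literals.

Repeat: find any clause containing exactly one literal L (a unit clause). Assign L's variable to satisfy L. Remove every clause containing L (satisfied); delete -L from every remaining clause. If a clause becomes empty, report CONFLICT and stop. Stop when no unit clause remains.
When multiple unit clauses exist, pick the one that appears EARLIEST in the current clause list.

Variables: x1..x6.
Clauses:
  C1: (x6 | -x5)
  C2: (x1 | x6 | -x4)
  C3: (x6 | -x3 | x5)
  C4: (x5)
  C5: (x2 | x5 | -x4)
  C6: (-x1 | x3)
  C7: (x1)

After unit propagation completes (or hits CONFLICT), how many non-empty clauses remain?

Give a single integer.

unit clause [5] forces x5=T; simplify:
  drop -5 from [6, -5] -> [6]
  satisfied 3 clause(s); 4 remain; assigned so far: [5]
unit clause [6] forces x6=T; simplify:
  satisfied 2 clause(s); 2 remain; assigned so far: [5, 6]
unit clause [1] forces x1=T; simplify:
  drop -1 from [-1, 3] -> [3]
  satisfied 1 clause(s); 1 remain; assigned so far: [1, 5, 6]
unit clause [3] forces x3=T; simplify:
  satisfied 1 clause(s); 0 remain; assigned so far: [1, 3, 5, 6]

Answer: 0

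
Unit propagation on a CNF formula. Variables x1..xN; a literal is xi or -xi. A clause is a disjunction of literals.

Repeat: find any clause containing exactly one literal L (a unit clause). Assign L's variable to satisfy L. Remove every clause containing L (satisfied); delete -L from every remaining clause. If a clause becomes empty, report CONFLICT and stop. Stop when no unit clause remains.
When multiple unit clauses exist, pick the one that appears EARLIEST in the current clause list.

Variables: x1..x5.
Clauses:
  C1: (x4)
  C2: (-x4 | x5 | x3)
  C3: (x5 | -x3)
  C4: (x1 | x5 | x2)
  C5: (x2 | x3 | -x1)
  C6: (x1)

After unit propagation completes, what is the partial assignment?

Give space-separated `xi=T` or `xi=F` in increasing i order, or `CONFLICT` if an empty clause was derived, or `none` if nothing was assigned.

unit clause [4] forces x4=T; simplify:
  drop -4 from [-4, 5, 3] -> [5, 3]
  satisfied 1 clause(s); 5 remain; assigned so far: [4]
unit clause [1] forces x1=T; simplify:
  drop -1 from [2, 3, -1] -> [2, 3]
  satisfied 2 clause(s); 3 remain; assigned so far: [1, 4]

Answer: x1=T x4=T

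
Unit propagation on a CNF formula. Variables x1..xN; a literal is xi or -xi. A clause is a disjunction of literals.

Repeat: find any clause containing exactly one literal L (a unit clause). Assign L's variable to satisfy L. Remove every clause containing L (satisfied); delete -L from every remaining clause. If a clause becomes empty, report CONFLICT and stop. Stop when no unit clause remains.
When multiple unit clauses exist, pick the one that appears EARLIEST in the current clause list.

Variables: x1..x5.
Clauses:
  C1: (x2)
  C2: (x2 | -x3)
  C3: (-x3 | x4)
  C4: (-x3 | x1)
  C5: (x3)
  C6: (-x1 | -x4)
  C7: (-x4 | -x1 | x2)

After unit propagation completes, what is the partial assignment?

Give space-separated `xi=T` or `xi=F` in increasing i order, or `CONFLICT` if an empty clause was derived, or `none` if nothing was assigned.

unit clause [2] forces x2=T; simplify:
  satisfied 3 clause(s); 4 remain; assigned so far: [2]
unit clause [3] forces x3=T; simplify:
  drop -3 from [-3, 4] -> [4]
  drop -3 from [-3, 1] -> [1]
  satisfied 1 clause(s); 3 remain; assigned so far: [2, 3]
unit clause [4] forces x4=T; simplify:
  drop -4 from [-1, -4] -> [-1]
  satisfied 1 clause(s); 2 remain; assigned so far: [2, 3, 4]
unit clause [1] forces x1=T; simplify:
  drop -1 from [-1] -> [] (empty!)
  satisfied 1 clause(s); 1 remain; assigned so far: [1, 2, 3, 4]
CONFLICT (empty clause)

Answer: CONFLICT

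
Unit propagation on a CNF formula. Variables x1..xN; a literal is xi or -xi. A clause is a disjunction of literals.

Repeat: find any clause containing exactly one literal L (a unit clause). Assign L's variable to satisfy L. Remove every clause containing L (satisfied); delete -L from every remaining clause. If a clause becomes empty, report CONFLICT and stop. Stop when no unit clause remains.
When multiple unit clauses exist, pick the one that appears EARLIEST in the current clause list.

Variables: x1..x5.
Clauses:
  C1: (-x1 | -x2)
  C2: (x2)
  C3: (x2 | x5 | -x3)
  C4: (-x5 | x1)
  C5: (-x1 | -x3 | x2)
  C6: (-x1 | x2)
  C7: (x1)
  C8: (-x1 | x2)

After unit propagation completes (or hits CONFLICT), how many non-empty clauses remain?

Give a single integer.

Answer: 1

Derivation:
unit clause [2] forces x2=T; simplify:
  drop -2 from [-1, -2] -> [-1]
  satisfied 5 clause(s); 3 remain; assigned so far: [2]
unit clause [-1] forces x1=F; simplify:
  drop 1 from [-5, 1] -> [-5]
  drop 1 from [1] -> [] (empty!)
  satisfied 1 clause(s); 2 remain; assigned so far: [1, 2]
CONFLICT (empty clause)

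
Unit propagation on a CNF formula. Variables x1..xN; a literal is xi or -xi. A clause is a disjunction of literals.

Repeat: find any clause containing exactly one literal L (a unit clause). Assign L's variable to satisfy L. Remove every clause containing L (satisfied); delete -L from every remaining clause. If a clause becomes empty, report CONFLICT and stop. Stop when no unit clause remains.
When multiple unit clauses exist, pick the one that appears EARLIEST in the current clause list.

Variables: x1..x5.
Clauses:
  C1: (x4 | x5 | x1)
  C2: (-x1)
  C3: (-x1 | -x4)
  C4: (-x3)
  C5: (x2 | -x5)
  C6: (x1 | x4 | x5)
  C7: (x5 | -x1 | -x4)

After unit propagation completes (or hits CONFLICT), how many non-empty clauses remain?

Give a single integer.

unit clause [-1] forces x1=F; simplify:
  drop 1 from [4, 5, 1] -> [4, 5]
  drop 1 from [1, 4, 5] -> [4, 5]
  satisfied 3 clause(s); 4 remain; assigned so far: [1]
unit clause [-3] forces x3=F; simplify:
  satisfied 1 clause(s); 3 remain; assigned so far: [1, 3]

Answer: 3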